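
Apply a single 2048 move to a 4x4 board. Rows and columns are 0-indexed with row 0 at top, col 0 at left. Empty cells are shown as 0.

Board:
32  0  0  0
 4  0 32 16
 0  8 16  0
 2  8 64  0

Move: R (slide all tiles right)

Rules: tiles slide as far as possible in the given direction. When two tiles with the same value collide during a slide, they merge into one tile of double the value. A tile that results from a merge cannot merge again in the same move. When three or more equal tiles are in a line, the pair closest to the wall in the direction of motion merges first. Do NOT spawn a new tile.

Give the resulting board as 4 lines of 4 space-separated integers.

Answer:  0  0  0 32
 0  4 32 16
 0  0  8 16
 0  2  8 64

Derivation:
Slide right:
row 0: [32, 0, 0, 0] -> [0, 0, 0, 32]
row 1: [4, 0, 32, 16] -> [0, 4, 32, 16]
row 2: [0, 8, 16, 0] -> [0, 0, 8, 16]
row 3: [2, 8, 64, 0] -> [0, 2, 8, 64]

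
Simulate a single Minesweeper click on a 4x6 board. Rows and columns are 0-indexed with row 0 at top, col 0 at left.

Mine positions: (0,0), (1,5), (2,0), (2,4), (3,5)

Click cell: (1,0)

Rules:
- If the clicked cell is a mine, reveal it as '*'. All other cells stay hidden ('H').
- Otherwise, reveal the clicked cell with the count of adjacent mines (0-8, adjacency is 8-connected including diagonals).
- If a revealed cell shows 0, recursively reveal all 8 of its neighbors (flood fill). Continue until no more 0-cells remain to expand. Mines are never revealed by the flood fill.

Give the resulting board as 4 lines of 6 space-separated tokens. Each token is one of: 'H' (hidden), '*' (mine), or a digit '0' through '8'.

H H H H H H
2 H H H H H
H H H H H H
H H H H H H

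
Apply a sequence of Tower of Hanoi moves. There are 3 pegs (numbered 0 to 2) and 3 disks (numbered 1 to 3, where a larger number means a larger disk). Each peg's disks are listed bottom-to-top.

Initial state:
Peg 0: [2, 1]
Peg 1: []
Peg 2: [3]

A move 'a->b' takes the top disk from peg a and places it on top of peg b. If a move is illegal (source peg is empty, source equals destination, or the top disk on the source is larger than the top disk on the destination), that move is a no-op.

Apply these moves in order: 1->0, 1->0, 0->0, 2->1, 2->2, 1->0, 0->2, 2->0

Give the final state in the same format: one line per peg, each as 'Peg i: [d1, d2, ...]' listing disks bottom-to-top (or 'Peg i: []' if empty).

After move 1 (1->0):
Peg 0: [2, 1]
Peg 1: []
Peg 2: [3]

After move 2 (1->0):
Peg 0: [2, 1]
Peg 1: []
Peg 2: [3]

After move 3 (0->0):
Peg 0: [2, 1]
Peg 1: []
Peg 2: [3]

After move 4 (2->1):
Peg 0: [2, 1]
Peg 1: [3]
Peg 2: []

After move 5 (2->2):
Peg 0: [2, 1]
Peg 1: [3]
Peg 2: []

After move 6 (1->0):
Peg 0: [2, 1]
Peg 1: [3]
Peg 2: []

After move 7 (0->2):
Peg 0: [2]
Peg 1: [3]
Peg 2: [1]

After move 8 (2->0):
Peg 0: [2, 1]
Peg 1: [3]
Peg 2: []

Answer: Peg 0: [2, 1]
Peg 1: [3]
Peg 2: []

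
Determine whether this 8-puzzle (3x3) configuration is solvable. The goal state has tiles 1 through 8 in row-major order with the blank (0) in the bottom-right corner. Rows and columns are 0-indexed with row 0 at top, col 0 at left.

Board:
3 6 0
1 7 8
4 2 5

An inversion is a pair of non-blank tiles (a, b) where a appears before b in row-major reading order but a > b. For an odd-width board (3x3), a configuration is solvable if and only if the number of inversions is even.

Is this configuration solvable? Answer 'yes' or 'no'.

Answer: no

Derivation:
Inversions (pairs i<j in row-major order where tile[i] > tile[j] > 0): 13
13 is odd, so the puzzle is not solvable.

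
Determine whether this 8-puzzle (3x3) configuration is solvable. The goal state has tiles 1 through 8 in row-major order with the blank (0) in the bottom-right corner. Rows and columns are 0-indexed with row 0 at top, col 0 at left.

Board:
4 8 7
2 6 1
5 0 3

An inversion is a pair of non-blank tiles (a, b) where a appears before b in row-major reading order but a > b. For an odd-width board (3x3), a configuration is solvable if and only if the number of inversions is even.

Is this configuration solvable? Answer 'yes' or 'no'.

Answer: no

Derivation:
Inversions (pairs i<j in row-major order where tile[i] > tile[j] > 0): 19
19 is odd, so the puzzle is not solvable.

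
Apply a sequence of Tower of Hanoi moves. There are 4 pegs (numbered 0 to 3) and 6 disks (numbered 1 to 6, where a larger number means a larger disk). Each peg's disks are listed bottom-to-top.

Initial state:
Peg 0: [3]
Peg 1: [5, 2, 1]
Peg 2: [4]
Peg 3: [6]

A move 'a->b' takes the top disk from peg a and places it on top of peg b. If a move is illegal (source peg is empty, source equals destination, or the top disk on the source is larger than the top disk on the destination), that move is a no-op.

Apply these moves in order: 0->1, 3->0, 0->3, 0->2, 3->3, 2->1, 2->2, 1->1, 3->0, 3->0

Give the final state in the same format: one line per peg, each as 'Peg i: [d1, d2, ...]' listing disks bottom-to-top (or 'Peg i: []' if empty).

Answer: Peg 0: [3]
Peg 1: [5, 2, 1]
Peg 2: [4]
Peg 3: [6]

Derivation:
After move 1 (0->1):
Peg 0: [3]
Peg 1: [5, 2, 1]
Peg 2: [4]
Peg 3: [6]

After move 2 (3->0):
Peg 0: [3]
Peg 1: [5, 2, 1]
Peg 2: [4]
Peg 3: [6]

After move 3 (0->3):
Peg 0: []
Peg 1: [5, 2, 1]
Peg 2: [4]
Peg 3: [6, 3]

After move 4 (0->2):
Peg 0: []
Peg 1: [5, 2, 1]
Peg 2: [4]
Peg 3: [6, 3]

After move 5 (3->3):
Peg 0: []
Peg 1: [5, 2, 1]
Peg 2: [4]
Peg 3: [6, 3]

After move 6 (2->1):
Peg 0: []
Peg 1: [5, 2, 1]
Peg 2: [4]
Peg 3: [6, 3]

After move 7 (2->2):
Peg 0: []
Peg 1: [5, 2, 1]
Peg 2: [4]
Peg 3: [6, 3]

After move 8 (1->1):
Peg 0: []
Peg 1: [5, 2, 1]
Peg 2: [4]
Peg 3: [6, 3]

After move 9 (3->0):
Peg 0: [3]
Peg 1: [5, 2, 1]
Peg 2: [4]
Peg 3: [6]

After move 10 (3->0):
Peg 0: [3]
Peg 1: [5, 2, 1]
Peg 2: [4]
Peg 3: [6]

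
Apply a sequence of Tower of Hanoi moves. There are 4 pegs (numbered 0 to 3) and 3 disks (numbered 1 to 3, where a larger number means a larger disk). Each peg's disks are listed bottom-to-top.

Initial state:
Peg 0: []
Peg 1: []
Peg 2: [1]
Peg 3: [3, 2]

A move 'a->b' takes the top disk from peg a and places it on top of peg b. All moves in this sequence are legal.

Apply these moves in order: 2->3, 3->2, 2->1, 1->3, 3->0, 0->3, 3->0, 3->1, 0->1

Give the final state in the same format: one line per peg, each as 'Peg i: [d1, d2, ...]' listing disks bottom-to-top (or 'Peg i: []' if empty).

Answer: Peg 0: []
Peg 1: [2, 1]
Peg 2: []
Peg 3: [3]

Derivation:
After move 1 (2->3):
Peg 0: []
Peg 1: []
Peg 2: []
Peg 3: [3, 2, 1]

After move 2 (3->2):
Peg 0: []
Peg 1: []
Peg 2: [1]
Peg 3: [3, 2]

After move 3 (2->1):
Peg 0: []
Peg 1: [1]
Peg 2: []
Peg 3: [3, 2]

After move 4 (1->3):
Peg 0: []
Peg 1: []
Peg 2: []
Peg 3: [3, 2, 1]

After move 5 (3->0):
Peg 0: [1]
Peg 1: []
Peg 2: []
Peg 3: [3, 2]

After move 6 (0->3):
Peg 0: []
Peg 1: []
Peg 2: []
Peg 3: [3, 2, 1]

After move 7 (3->0):
Peg 0: [1]
Peg 1: []
Peg 2: []
Peg 3: [3, 2]

After move 8 (3->1):
Peg 0: [1]
Peg 1: [2]
Peg 2: []
Peg 3: [3]

After move 9 (0->1):
Peg 0: []
Peg 1: [2, 1]
Peg 2: []
Peg 3: [3]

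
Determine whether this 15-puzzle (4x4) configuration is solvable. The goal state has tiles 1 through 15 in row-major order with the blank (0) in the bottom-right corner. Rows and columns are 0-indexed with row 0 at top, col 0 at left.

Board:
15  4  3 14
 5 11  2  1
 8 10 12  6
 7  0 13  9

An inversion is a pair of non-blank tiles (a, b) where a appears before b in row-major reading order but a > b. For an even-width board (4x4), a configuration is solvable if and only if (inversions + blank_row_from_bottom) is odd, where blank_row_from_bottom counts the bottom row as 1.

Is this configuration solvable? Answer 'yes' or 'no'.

Answer: no

Derivation:
Inversions: 49
Blank is in row 3 (0-indexed from top), which is row 1 counting from the bottom (bottom = 1).
49 + 1 = 50, which is even, so the puzzle is not solvable.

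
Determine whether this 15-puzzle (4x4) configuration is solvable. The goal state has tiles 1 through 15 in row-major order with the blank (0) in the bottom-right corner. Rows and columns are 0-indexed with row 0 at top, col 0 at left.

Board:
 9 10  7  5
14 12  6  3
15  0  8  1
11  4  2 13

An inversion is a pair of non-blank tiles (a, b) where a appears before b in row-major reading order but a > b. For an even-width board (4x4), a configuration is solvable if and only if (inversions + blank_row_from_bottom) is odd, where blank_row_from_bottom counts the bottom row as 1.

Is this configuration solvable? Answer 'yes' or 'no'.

Inversions: 60
Blank is in row 2 (0-indexed from top), which is row 2 counting from the bottom (bottom = 1).
60 + 2 = 62, which is even, so the puzzle is not solvable.

Answer: no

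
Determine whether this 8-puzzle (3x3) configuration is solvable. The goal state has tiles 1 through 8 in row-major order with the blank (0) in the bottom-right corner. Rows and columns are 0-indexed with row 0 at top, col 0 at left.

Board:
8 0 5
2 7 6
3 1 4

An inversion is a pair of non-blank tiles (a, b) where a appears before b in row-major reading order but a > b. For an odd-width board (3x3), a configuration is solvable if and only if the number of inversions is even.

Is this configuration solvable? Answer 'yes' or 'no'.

Inversions (pairs i<j in row-major order where tile[i] > tile[j] > 0): 20
20 is even, so the puzzle is solvable.

Answer: yes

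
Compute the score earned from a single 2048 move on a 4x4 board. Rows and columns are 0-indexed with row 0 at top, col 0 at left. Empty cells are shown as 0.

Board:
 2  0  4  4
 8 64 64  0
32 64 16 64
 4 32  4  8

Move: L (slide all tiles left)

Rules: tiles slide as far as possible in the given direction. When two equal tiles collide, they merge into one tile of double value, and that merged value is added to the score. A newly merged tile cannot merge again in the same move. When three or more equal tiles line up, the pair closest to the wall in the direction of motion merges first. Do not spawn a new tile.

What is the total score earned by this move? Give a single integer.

Answer: 136

Derivation:
Slide left:
row 0: [2, 0, 4, 4] -> [2, 8, 0, 0]  score +8 (running 8)
row 1: [8, 64, 64, 0] -> [8, 128, 0, 0]  score +128 (running 136)
row 2: [32, 64, 16, 64] -> [32, 64, 16, 64]  score +0 (running 136)
row 3: [4, 32, 4, 8] -> [4, 32, 4, 8]  score +0 (running 136)
Board after move:
  2   8   0   0
  8 128   0   0
 32  64  16  64
  4  32   4   8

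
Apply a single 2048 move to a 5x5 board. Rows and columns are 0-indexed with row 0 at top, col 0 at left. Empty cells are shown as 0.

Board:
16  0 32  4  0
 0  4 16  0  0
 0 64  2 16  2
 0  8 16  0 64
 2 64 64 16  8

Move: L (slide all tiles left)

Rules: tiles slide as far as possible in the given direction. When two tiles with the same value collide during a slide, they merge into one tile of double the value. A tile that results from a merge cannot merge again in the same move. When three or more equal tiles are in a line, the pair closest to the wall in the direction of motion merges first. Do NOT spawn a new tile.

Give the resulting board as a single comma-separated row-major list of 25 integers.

Slide left:
row 0: [16, 0, 32, 4, 0] -> [16, 32, 4, 0, 0]
row 1: [0, 4, 16, 0, 0] -> [4, 16, 0, 0, 0]
row 2: [0, 64, 2, 16, 2] -> [64, 2, 16, 2, 0]
row 3: [0, 8, 16, 0, 64] -> [8, 16, 64, 0, 0]
row 4: [2, 64, 64, 16, 8] -> [2, 128, 16, 8, 0]

Answer: 16, 32, 4, 0, 0, 4, 16, 0, 0, 0, 64, 2, 16, 2, 0, 8, 16, 64, 0, 0, 2, 128, 16, 8, 0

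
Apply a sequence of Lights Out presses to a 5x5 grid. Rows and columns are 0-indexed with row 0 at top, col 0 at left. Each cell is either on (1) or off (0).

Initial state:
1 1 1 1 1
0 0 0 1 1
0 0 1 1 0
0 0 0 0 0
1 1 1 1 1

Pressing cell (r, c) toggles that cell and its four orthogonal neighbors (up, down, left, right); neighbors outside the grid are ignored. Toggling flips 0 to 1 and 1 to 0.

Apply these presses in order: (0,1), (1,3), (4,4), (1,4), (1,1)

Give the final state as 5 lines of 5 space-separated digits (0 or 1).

After press 1 at (0,1):
0 0 0 1 1
0 1 0 1 1
0 0 1 1 0
0 0 0 0 0
1 1 1 1 1

After press 2 at (1,3):
0 0 0 0 1
0 1 1 0 0
0 0 1 0 0
0 0 0 0 0
1 1 1 1 1

After press 3 at (4,4):
0 0 0 0 1
0 1 1 0 0
0 0 1 0 0
0 0 0 0 1
1 1 1 0 0

After press 4 at (1,4):
0 0 0 0 0
0 1 1 1 1
0 0 1 0 1
0 0 0 0 1
1 1 1 0 0

After press 5 at (1,1):
0 1 0 0 0
1 0 0 1 1
0 1 1 0 1
0 0 0 0 1
1 1 1 0 0

Answer: 0 1 0 0 0
1 0 0 1 1
0 1 1 0 1
0 0 0 0 1
1 1 1 0 0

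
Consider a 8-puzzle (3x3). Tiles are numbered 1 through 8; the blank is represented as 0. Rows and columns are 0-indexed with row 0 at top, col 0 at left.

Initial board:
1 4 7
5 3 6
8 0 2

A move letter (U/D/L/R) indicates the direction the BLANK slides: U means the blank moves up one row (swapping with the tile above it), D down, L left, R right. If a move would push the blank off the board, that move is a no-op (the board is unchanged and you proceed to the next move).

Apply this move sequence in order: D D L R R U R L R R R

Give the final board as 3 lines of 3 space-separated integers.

Answer: 1 4 7
5 3 0
8 2 6

Derivation:
After move 1 (D):
1 4 7
5 3 6
8 0 2

After move 2 (D):
1 4 7
5 3 6
8 0 2

After move 3 (L):
1 4 7
5 3 6
0 8 2

After move 4 (R):
1 4 7
5 3 6
8 0 2

After move 5 (R):
1 4 7
5 3 6
8 2 0

After move 6 (U):
1 4 7
5 3 0
8 2 6

After move 7 (R):
1 4 7
5 3 0
8 2 6

After move 8 (L):
1 4 7
5 0 3
8 2 6

After move 9 (R):
1 4 7
5 3 0
8 2 6

After move 10 (R):
1 4 7
5 3 0
8 2 6

After move 11 (R):
1 4 7
5 3 0
8 2 6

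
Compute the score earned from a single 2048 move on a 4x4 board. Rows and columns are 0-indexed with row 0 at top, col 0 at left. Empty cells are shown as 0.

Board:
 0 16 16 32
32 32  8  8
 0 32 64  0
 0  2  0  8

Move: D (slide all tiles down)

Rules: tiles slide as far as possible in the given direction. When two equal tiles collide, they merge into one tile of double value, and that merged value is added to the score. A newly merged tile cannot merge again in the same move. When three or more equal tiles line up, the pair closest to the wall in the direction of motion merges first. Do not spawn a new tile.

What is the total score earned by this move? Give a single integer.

Answer: 80

Derivation:
Slide down:
col 0: [0, 32, 0, 0] -> [0, 0, 0, 32]  score +0 (running 0)
col 1: [16, 32, 32, 2] -> [0, 16, 64, 2]  score +64 (running 64)
col 2: [16, 8, 64, 0] -> [0, 16, 8, 64]  score +0 (running 64)
col 3: [32, 8, 0, 8] -> [0, 0, 32, 16]  score +16 (running 80)
Board after move:
 0  0  0  0
 0 16 16  0
 0 64  8 32
32  2 64 16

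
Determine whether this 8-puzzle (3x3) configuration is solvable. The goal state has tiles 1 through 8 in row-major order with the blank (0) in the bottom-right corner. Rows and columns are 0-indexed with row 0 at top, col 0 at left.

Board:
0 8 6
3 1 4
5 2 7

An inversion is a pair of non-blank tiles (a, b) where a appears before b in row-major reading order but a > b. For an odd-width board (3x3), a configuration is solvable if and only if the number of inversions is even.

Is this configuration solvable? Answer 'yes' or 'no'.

Inversions (pairs i<j in row-major order where tile[i] > tile[j] > 0): 16
16 is even, so the puzzle is solvable.

Answer: yes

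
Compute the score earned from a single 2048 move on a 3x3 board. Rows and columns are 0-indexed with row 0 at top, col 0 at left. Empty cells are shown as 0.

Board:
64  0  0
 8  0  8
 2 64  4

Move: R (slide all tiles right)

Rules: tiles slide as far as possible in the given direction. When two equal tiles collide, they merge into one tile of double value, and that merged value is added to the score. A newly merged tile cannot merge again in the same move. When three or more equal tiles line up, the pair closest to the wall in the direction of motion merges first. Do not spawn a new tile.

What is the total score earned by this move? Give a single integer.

Answer: 16

Derivation:
Slide right:
row 0: [64, 0, 0] -> [0, 0, 64]  score +0 (running 0)
row 1: [8, 0, 8] -> [0, 0, 16]  score +16 (running 16)
row 2: [2, 64, 4] -> [2, 64, 4]  score +0 (running 16)
Board after move:
 0  0 64
 0  0 16
 2 64  4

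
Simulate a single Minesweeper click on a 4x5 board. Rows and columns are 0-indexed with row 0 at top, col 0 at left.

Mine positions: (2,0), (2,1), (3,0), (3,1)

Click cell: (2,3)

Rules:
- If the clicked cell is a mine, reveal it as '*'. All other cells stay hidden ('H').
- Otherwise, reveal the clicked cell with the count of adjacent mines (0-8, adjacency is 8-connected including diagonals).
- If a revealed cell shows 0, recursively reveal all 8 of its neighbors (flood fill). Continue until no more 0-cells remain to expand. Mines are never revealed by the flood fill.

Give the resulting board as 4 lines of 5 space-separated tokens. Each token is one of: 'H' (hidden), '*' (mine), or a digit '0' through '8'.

0 0 0 0 0
2 2 1 0 0
H H 2 0 0
H H 2 0 0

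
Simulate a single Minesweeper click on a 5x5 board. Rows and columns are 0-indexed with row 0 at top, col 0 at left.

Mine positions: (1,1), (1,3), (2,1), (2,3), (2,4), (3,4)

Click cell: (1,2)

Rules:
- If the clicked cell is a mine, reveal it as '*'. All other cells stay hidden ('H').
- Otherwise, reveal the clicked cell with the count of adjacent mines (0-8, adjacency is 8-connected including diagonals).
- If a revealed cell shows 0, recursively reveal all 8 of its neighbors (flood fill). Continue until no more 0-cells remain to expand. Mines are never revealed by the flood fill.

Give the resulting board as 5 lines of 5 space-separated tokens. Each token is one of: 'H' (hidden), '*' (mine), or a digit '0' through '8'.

H H H H H
H H 4 H H
H H H H H
H H H H H
H H H H H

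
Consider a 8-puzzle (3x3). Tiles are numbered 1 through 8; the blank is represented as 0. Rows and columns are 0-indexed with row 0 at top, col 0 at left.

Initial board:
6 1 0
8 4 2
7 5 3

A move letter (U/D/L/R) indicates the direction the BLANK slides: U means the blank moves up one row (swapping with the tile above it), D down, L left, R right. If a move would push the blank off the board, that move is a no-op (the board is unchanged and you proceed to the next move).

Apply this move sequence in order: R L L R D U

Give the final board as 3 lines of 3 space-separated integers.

Answer: 6 0 1
8 4 2
7 5 3

Derivation:
After move 1 (R):
6 1 0
8 4 2
7 5 3

After move 2 (L):
6 0 1
8 4 2
7 5 3

After move 3 (L):
0 6 1
8 4 2
7 5 3

After move 4 (R):
6 0 1
8 4 2
7 5 3

After move 5 (D):
6 4 1
8 0 2
7 5 3

After move 6 (U):
6 0 1
8 4 2
7 5 3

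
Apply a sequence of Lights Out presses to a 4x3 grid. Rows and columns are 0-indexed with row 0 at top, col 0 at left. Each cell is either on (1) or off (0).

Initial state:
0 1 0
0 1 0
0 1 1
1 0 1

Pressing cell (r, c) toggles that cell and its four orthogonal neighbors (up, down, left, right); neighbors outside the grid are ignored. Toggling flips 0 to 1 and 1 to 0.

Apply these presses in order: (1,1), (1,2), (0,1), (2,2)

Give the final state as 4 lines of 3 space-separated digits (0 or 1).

Answer: 1 1 0
1 0 1
0 1 1
1 0 0

Derivation:
After press 1 at (1,1):
0 0 0
1 0 1
0 0 1
1 0 1

After press 2 at (1,2):
0 0 1
1 1 0
0 0 0
1 0 1

After press 3 at (0,1):
1 1 0
1 0 0
0 0 0
1 0 1

After press 4 at (2,2):
1 1 0
1 0 1
0 1 1
1 0 0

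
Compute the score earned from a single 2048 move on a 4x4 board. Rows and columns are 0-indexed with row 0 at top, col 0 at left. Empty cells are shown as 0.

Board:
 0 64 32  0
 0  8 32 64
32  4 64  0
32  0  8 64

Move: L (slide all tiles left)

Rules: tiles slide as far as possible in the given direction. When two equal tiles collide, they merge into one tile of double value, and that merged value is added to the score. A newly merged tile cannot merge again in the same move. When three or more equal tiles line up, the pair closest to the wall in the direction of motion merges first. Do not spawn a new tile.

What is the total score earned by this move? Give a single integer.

Answer: 0

Derivation:
Slide left:
row 0: [0, 64, 32, 0] -> [64, 32, 0, 0]  score +0 (running 0)
row 1: [0, 8, 32, 64] -> [8, 32, 64, 0]  score +0 (running 0)
row 2: [32, 4, 64, 0] -> [32, 4, 64, 0]  score +0 (running 0)
row 3: [32, 0, 8, 64] -> [32, 8, 64, 0]  score +0 (running 0)
Board after move:
64 32  0  0
 8 32 64  0
32  4 64  0
32  8 64  0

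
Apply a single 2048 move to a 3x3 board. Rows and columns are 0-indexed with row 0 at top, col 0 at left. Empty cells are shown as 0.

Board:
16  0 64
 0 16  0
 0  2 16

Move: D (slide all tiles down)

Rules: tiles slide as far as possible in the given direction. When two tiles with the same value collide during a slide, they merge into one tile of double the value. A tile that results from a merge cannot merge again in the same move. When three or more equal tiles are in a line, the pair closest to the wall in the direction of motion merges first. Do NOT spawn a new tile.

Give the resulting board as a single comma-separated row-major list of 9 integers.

Answer: 0, 0, 0, 0, 16, 64, 16, 2, 16

Derivation:
Slide down:
col 0: [16, 0, 0] -> [0, 0, 16]
col 1: [0, 16, 2] -> [0, 16, 2]
col 2: [64, 0, 16] -> [0, 64, 16]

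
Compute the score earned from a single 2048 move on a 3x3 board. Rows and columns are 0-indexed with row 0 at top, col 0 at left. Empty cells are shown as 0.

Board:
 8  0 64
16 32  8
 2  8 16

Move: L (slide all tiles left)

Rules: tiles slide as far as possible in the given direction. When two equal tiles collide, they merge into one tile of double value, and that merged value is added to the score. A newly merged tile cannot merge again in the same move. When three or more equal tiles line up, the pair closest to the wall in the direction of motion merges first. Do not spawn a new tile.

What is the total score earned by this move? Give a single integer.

Slide left:
row 0: [8, 0, 64] -> [8, 64, 0]  score +0 (running 0)
row 1: [16, 32, 8] -> [16, 32, 8]  score +0 (running 0)
row 2: [2, 8, 16] -> [2, 8, 16]  score +0 (running 0)
Board after move:
 8 64  0
16 32  8
 2  8 16

Answer: 0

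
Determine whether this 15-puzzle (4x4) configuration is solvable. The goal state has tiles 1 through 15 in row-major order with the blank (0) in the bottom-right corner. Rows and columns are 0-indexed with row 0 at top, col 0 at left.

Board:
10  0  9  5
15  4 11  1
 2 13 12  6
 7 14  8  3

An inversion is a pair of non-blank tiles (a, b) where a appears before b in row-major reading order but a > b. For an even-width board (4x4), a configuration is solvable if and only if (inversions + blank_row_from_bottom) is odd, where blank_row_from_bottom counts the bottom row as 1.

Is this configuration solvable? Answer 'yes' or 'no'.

Inversions: 55
Blank is in row 0 (0-indexed from top), which is row 4 counting from the bottom (bottom = 1).
55 + 4 = 59, which is odd, so the puzzle is solvable.

Answer: yes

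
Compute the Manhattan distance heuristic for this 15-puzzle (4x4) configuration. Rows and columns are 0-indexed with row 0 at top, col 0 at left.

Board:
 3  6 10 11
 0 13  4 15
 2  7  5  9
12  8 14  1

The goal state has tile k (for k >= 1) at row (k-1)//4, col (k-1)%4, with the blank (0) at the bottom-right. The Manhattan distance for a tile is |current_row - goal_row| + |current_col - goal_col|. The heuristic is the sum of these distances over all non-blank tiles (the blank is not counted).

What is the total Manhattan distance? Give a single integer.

Tile 3: at (0,0), goal (0,2), distance |0-0|+|0-2| = 2
Tile 6: at (0,1), goal (1,1), distance |0-1|+|1-1| = 1
Tile 10: at (0,2), goal (2,1), distance |0-2|+|2-1| = 3
Tile 11: at (0,3), goal (2,2), distance |0-2|+|3-2| = 3
Tile 13: at (1,1), goal (3,0), distance |1-3|+|1-0| = 3
Tile 4: at (1,2), goal (0,3), distance |1-0|+|2-3| = 2
Tile 15: at (1,3), goal (3,2), distance |1-3|+|3-2| = 3
Tile 2: at (2,0), goal (0,1), distance |2-0|+|0-1| = 3
Tile 7: at (2,1), goal (1,2), distance |2-1|+|1-2| = 2
Tile 5: at (2,2), goal (1,0), distance |2-1|+|2-0| = 3
Tile 9: at (2,3), goal (2,0), distance |2-2|+|3-0| = 3
Tile 12: at (3,0), goal (2,3), distance |3-2|+|0-3| = 4
Tile 8: at (3,1), goal (1,3), distance |3-1|+|1-3| = 4
Tile 14: at (3,2), goal (3,1), distance |3-3|+|2-1| = 1
Tile 1: at (3,3), goal (0,0), distance |3-0|+|3-0| = 6
Sum: 2 + 1 + 3 + 3 + 3 + 2 + 3 + 3 + 2 + 3 + 3 + 4 + 4 + 1 + 6 = 43

Answer: 43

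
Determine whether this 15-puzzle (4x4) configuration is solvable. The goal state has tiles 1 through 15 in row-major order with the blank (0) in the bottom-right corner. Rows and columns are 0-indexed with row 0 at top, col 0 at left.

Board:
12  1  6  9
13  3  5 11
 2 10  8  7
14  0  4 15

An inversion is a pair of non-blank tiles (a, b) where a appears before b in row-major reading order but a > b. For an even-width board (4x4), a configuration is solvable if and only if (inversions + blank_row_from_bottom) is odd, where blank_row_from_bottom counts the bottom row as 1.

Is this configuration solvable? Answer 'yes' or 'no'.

Answer: yes

Derivation:
Inversions: 44
Blank is in row 3 (0-indexed from top), which is row 1 counting from the bottom (bottom = 1).
44 + 1 = 45, which is odd, so the puzzle is solvable.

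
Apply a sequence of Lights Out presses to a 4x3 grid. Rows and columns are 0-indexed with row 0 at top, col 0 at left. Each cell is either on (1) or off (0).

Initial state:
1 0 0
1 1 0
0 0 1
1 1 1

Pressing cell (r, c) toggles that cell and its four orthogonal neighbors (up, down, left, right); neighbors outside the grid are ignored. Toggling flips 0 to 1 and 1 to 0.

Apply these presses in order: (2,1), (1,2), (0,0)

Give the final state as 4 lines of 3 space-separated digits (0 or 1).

After press 1 at (2,1):
1 0 0
1 0 0
1 1 0
1 0 1

After press 2 at (1,2):
1 0 1
1 1 1
1 1 1
1 0 1

After press 3 at (0,0):
0 1 1
0 1 1
1 1 1
1 0 1

Answer: 0 1 1
0 1 1
1 1 1
1 0 1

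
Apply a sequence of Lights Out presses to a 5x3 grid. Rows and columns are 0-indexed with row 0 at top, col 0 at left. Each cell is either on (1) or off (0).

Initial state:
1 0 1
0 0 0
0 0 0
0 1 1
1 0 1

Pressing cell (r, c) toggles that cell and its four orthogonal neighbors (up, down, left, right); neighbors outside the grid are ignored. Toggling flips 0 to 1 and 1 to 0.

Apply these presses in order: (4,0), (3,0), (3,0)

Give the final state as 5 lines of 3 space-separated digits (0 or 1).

Answer: 1 0 1
0 0 0
0 0 0
1 1 1
0 1 1

Derivation:
After press 1 at (4,0):
1 0 1
0 0 0
0 0 0
1 1 1
0 1 1

After press 2 at (3,0):
1 0 1
0 0 0
1 0 0
0 0 1
1 1 1

After press 3 at (3,0):
1 0 1
0 0 0
0 0 0
1 1 1
0 1 1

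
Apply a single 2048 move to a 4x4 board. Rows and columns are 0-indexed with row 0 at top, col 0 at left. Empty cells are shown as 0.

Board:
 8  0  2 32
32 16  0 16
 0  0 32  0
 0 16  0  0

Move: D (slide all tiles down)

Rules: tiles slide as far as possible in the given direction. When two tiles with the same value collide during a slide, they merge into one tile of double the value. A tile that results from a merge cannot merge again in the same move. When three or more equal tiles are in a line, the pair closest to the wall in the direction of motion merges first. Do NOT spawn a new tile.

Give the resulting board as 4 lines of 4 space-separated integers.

Answer:  0  0  0  0
 0  0  0  0
 8  0  2 32
32 32 32 16

Derivation:
Slide down:
col 0: [8, 32, 0, 0] -> [0, 0, 8, 32]
col 1: [0, 16, 0, 16] -> [0, 0, 0, 32]
col 2: [2, 0, 32, 0] -> [0, 0, 2, 32]
col 3: [32, 16, 0, 0] -> [0, 0, 32, 16]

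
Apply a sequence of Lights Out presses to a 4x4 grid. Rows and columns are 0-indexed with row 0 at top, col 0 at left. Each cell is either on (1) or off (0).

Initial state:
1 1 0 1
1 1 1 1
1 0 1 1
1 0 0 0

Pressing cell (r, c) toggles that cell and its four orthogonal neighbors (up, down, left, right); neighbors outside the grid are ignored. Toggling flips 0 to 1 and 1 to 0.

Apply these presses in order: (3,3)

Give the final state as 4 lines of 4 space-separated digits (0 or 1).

After press 1 at (3,3):
1 1 0 1
1 1 1 1
1 0 1 0
1 0 1 1

Answer: 1 1 0 1
1 1 1 1
1 0 1 0
1 0 1 1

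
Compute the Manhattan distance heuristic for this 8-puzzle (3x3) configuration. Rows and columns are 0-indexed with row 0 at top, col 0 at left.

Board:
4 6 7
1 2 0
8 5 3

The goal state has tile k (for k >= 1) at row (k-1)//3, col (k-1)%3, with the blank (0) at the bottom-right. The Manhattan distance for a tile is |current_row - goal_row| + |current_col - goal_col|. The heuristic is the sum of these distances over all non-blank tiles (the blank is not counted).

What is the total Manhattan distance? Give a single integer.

Tile 4: (0,0)->(1,0) = 1
Tile 6: (0,1)->(1,2) = 2
Tile 7: (0,2)->(2,0) = 4
Tile 1: (1,0)->(0,0) = 1
Tile 2: (1,1)->(0,1) = 1
Tile 8: (2,0)->(2,1) = 1
Tile 5: (2,1)->(1,1) = 1
Tile 3: (2,2)->(0,2) = 2
Sum: 1 + 2 + 4 + 1 + 1 + 1 + 1 + 2 = 13

Answer: 13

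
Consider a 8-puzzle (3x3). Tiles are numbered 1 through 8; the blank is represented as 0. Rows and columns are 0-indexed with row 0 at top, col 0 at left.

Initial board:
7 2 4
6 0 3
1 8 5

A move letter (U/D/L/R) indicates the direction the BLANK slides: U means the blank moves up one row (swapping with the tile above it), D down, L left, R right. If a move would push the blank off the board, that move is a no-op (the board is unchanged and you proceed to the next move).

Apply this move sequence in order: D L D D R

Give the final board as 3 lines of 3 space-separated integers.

Answer: 7 2 4
6 8 3
1 0 5

Derivation:
After move 1 (D):
7 2 4
6 8 3
1 0 5

After move 2 (L):
7 2 4
6 8 3
0 1 5

After move 3 (D):
7 2 4
6 8 3
0 1 5

After move 4 (D):
7 2 4
6 8 3
0 1 5

After move 5 (R):
7 2 4
6 8 3
1 0 5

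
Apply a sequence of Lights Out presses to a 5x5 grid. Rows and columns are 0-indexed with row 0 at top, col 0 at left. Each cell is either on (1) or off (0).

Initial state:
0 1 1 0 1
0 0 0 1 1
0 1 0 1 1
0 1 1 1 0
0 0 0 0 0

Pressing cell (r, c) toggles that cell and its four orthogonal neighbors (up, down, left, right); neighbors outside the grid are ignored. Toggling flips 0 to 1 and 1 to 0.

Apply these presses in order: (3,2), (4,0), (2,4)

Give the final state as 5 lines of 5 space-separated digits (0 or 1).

After press 1 at (3,2):
0 1 1 0 1
0 0 0 1 1
0 1 1 1 1
0 0 0 0 0
0 0 1 0 0

After press 2 at (4,0):
0 1 1 0 1
0 0 0 1 1
0 1 1 1 1
1 0 0 0 0
1 1 1 0 0

After press 3 at (2,4):
0 1 1 0 1
0 0 0 1 0
0 1 1 0 0
1 0 0 0 1
1 1 1 0 0

Answer: 0 1 1 0 1
0 0 0 1 0
0 1 1 0 0
1 0 0 0 1
1 1 1 0 0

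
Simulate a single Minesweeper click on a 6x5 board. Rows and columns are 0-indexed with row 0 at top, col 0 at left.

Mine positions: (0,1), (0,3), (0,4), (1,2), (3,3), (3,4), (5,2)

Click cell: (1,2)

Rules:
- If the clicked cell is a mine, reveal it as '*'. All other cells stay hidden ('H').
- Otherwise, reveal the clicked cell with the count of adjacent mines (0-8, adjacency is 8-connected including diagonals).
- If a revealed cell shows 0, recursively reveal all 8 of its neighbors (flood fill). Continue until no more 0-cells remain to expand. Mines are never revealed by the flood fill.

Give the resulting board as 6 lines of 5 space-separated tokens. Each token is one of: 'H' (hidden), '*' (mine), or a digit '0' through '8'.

H H H H H
H H * H H
H H H H H
H H H H H
H H H H H
H H H H H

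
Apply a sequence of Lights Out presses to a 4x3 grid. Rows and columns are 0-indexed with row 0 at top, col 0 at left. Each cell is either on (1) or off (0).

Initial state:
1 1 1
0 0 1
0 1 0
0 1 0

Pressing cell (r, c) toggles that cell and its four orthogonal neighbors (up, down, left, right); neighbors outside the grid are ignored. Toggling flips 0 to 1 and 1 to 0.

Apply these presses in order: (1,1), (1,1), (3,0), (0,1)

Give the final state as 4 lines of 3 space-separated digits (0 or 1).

After press 1 at (1,1):
1 0 1
1 1 0
0 0 0
0 1 0

After press 2 at (1,1):
1 1 1
0 0 1
0 1 0
0 1 0

After press 3 at (3,0):
1 1 1
0 0 1
1 1 0
1 0 0

After press 4 at (0,1):
0 0 0
0 1 1
1 1 0
1 0 0

Answer: 0 0 0
0 1 1
1 1 0
1 0 0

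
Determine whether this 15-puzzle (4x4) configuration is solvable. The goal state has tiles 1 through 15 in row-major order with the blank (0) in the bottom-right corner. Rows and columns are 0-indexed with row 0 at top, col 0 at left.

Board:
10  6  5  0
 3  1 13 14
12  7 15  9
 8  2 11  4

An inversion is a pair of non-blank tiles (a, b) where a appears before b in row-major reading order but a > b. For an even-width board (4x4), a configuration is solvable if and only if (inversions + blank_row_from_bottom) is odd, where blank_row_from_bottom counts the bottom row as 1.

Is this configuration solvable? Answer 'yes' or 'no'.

Answer: yes

Derivation:
Inversions: 53
Blank is in row 0 (0-indexed from top), which is row 4 counting from the bottom (bottom = 1).
53 + 4 = 57, which is odd, so the puzzle is solvable.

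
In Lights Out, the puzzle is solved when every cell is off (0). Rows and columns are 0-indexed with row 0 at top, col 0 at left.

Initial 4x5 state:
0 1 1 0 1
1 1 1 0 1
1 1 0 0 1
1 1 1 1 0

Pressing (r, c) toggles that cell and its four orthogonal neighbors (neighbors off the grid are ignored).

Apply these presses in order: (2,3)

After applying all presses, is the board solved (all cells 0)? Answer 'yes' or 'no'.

Answer: no

Derivation:
After press 1 at (2,3):
0 1 1 0 1
1 1 1 1 1
1 1 1 1 0
1 1 1 0 0

Lights still on: 15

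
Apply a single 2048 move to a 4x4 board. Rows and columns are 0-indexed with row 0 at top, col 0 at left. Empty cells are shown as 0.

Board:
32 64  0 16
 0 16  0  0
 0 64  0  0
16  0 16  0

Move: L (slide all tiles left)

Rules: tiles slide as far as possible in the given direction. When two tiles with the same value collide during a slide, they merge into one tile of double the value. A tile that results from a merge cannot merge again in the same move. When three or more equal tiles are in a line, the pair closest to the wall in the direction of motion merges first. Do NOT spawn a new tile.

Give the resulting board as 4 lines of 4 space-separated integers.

Answer: 32 64 16  0
16  0  0  0
64  0  0  0
32  0  0  0

Derivation:
Slide left:
row 0: [32, 64, 0, 16] -> [32, 64, 16, 0]
row 1: [0, 16, 0, 0] -> [16, 0, 0, 0]
row 2: [0, 64, 0, 0] -> [64, 0, 0, 0]
row 3: [16, 0, 16, 0] -> [32, 0, 0, 0]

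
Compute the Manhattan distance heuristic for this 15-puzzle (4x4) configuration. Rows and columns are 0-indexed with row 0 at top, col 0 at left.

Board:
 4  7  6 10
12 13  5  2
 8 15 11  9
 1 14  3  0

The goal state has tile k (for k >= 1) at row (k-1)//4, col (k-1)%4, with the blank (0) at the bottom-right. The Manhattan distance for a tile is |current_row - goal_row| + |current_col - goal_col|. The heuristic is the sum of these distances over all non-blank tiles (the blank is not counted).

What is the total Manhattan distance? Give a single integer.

Answer: 38

Derivation:
Tile 4: (0,0)->(0,3) = 3
Tile 7: (0,1)->(1,2) = 2
Tile 6: (0,2)->(1,1) = 2
Tile 10: (0,3)->(2,1) = 4
Tile 12: (1,0)->(2,3) = 4
Tile 13: (1,1)->(3,0) = 3
Tile 5: (1,2)->(1,0) = 2
Tile 2: (1,3)->(0,1) = 3
Tile 8: (2,0)->(1,3) = 4
Tile 15: (2,1)->(3,2) = 2
Tile 11: (2,2)->(2,2) = 0
Tile 9: (2,3)->(2,0) = 3
Tile 1: (3,0)->(0,0) = 3
Tile 14: (3,1)->(3,1) = 0
Tile 3: (3,2)->(0,2) = 3
Sum: 3 + 2 + 2 + 4 + 4 + 3 + 2 + 3 + 4 + 2 + 0 + 3 + 3 + 0 + 3 = 38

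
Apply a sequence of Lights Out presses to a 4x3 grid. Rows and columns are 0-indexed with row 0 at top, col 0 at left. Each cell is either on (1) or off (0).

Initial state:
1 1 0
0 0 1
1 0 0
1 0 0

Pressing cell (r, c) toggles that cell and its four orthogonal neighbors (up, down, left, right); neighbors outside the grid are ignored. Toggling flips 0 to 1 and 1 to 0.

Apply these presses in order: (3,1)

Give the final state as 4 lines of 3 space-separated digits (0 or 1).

After press 1 at (3,1):
1 1 0
0 0 1
1 1 0
0 1 1

Answer: 1 1 0
0 0 1
1 1 0
0 1 1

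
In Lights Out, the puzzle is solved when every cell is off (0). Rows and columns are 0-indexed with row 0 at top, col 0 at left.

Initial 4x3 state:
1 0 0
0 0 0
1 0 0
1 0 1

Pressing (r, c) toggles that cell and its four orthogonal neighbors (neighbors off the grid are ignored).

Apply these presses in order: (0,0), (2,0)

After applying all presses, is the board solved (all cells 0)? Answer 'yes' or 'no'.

Answer: no

Derivation:
After press 1 at (0,0):
0 1 0
1 0 0
1 0 0
1 0 1

After press 2 at (2,0):
0 1 0
0 0 0
0 1 0
0 0 1

Lights still on: 3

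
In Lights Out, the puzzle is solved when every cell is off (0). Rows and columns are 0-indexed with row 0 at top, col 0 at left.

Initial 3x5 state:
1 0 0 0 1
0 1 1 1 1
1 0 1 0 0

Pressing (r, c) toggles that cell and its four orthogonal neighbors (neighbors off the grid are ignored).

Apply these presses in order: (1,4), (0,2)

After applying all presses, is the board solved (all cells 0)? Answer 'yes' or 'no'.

After press 1 at (1,4):
1 0 0 0 0
0 1 1 0 0
1 0 1 0 1

After press 2 at (0,2):
1 1 1 1 0
0 1 0 0 0
1 0 1 0 1

Lights still on: 8

Answer: no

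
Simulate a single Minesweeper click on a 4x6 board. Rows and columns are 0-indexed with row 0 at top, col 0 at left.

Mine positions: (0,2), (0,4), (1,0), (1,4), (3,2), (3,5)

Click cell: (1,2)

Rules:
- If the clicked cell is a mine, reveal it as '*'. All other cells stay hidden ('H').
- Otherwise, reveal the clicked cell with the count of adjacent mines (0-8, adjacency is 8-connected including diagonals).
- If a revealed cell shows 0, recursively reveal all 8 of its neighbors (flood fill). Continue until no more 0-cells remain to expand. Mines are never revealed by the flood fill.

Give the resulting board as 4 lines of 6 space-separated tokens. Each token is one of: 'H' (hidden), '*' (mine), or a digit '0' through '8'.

H H H H H H
H H 1 H H H
H H H H H H
H H H H H H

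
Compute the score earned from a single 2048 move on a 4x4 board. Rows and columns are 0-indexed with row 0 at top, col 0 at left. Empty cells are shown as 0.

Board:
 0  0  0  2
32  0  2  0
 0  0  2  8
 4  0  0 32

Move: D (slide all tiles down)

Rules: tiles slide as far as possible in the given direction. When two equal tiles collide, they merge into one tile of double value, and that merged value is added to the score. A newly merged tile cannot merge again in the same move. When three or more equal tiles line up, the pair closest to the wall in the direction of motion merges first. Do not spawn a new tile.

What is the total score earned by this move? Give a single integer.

Answer: 4

Derivation:
Slide down:
col 0: [0, 32, 0, 4] -> [0, 0, 32, 4]  score +0 (running 0)
col 1: [0, 0, 0, 0] -> [0, 0, 0, 0]  score +0 (running 0)
col 2: [0, 2, 2, 0] -> [0, 0, 0, 4]  score +4 (running 4)
col 3: [2, 0, 8, 32] -> [0, 2, 8, 32]  score +0 (running 4)
Board after move:
 0  0  0  0
 0  0  0  2
32  0  0  8
 4  0  4 32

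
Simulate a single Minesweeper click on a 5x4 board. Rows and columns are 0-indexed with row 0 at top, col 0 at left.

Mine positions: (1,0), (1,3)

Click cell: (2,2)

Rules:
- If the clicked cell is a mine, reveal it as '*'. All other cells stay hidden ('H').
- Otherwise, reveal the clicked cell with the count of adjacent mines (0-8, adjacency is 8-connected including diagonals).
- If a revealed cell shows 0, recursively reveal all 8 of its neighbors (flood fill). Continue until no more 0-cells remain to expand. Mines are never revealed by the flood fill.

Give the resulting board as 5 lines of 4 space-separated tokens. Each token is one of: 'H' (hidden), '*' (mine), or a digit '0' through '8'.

H H H H
H H H H
H H 1 H
H H H H
H H H H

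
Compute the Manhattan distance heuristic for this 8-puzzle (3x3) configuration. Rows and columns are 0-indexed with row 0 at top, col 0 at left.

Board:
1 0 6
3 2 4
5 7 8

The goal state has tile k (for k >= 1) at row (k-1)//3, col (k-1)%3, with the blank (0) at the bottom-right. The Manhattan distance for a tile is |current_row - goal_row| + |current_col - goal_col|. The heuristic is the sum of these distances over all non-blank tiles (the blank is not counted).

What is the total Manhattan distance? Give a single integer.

Answer: 11

Derivation:
Tile 1: at (0,0), goal (0,0), distance |0-0|+|0-0| = 0
Tile 6: at (0,2), goal (1,2), distance |0-1|+|2-2| = 1
Tile 3: at (1,0), goal (0,2), distance |1-0|+|0-2| = 3
Tile 2: at (1,1), goal (0,1), distance |1-0|+|1-1| = 1
Tile 4: at (1,2), goal (1,0), distance |1-1|+|2-0| = 2
Tile 5: at (2,0), goal (1,1), distance |2-1|+|0-1| = 2
Tile 7: at (2,1), goal (2,0), distance |2-2|+|1-0| = 1
Tile 8: at (2,2), goal (2,1), distance |2-2|+|2-1| = 1
Sum: 0 + 1 + 3 + 1 + 2 + 2 + 1 + 1 = 11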